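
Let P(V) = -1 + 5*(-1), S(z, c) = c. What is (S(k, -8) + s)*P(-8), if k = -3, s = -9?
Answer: 102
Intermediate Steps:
P(V) = -6 (P(V) = -1 - 5 = -6)
(S(k, -8) + s)*P(-8) = (-8 - 9)*(-6) = -17*(-6) = 102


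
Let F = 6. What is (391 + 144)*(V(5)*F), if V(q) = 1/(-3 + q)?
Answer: 1605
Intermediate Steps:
(391 + 144)*(V(5)*F) = (391 + 144)*(6/(-3 + 5)) = 535*(6/2) = 535*((½)*6) = 535*3 = 1605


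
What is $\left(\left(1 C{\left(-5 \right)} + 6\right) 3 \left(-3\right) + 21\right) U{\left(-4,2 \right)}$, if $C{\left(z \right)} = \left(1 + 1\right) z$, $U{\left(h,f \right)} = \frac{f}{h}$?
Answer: $- \frac{57}{2} \approx -28.5$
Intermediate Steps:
$C{\left(z \right)} = 2 z$
$\left(\left(1 C{\left(-5 \right)} + 6\right) 3 \left(-3\right) + 21\right) U{\left(-4,2 \right)} = \left(\left(1 \cdot 2 \left(-5\right) + 6\right) 3 \left(-3\right) + 21\right) \frac{2}{-4} = \left(\left(1 \left(-10\right) + 6\right) 3 \left(-3\right) + 21\right) 2 \left(- \frac{1}{4}\right) = \left(\left(-10 + 6\right) 3 \left(-3\right) + 21\right) \left(- \frac{1}{2}\right) = \left(\left(-4\right) 3 \left(-3\right) + 21\right) \left(- \frac{1}{2}\right) = \left(\left(-12\right) \left(-3\right) + 21\right) \left(- \frac{1}{2}\right) = \left(36 + 21\right) \left(- \frac{1}{2}\right) = 57 \left(- \frac{1}{2}\right) = - \frac{57}{2}$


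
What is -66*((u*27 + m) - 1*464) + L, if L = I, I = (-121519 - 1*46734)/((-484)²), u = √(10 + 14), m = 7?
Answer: 7065461219/234256 - 3564*√6 ≈ 21431.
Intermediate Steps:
u = 2*√6 (u = √24 = 2*√6 ≈ 4.8990)
I = -168253/234256 (I = (-121519 - 46734)/234256 = -168253*1/234256 = -168253/234256 ≈ -0.71824)
L = -168253/234256 ≈ -0.71824
-66*((u*27 + m) - 1*464) + L = -66*(((2*√6)*27 + 7) - 1*464) - 168253/234256 = -66*((54*√6 + 7) - 464) - 168253/234256 = -66*((7 + 54*√6) - 464) - 168253/234256 = -66*(-457 + 54*√6) - 168253/234256 = (30162 - 3564*√6) - 168253/234256 = 7065461219/234256 - 3564*√6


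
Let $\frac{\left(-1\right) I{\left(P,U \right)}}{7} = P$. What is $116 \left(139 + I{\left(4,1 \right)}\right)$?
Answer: $12876$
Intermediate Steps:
$I{\left(P,U \right)} = - 7 P$
$116 \left(139 + I{\left(4,1 \right)}\right) = 116 \left(139 - 28\right) = 116 \cdot 111 = 12876$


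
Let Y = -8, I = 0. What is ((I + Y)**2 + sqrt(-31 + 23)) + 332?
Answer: 396 + 2*I*sqrt(2) ≈ 396.0 + 2.8284*I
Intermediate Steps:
((I + Y)**2 + sqrt(-31 + 23)) + 332 = ((0 - 8)**2 + sqrt(-31 + 23)) + 332 = ((-8)**2 + sqrt(-8)) + 332 = (64 + 2*I*sqrt(2)) + 332 = 396 + 2*I*sqrt(2)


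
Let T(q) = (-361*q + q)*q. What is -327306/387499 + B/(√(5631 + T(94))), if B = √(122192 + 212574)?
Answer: -46758/55357 - I*√1062992188014/3175329 ≈ -0.84466 - 0.3247*I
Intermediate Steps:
B = √334766 ≈ 578.59
T(q) = -360*q² (T(q) = (-360*q)*q = -360*q²)
-327306/387499 + B/(√(5631 + T(94))) = -327306/387499 + √334766/(√(5631 - 360*94²)) = -327306*1/387499 + √334766/(√(5631 - 360*8836)) = -46758/55357 + √334766/(√(5631 - 3180960)) = -46758/55357 + √334766/(√(-3175329)) = -46758/55357 + √334766/((I*√3175329)) = -46758/55357 + √334766*(-I*√3175329/3175329) = -46758/55357 - I*√1062992188014/3175329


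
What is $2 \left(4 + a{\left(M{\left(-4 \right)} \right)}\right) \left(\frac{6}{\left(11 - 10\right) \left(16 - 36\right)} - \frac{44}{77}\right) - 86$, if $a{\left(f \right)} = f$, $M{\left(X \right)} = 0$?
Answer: $- \frac{3254}{35} \approx -92.971$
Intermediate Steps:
$2 \left(4 + a{\left(M{\left(-4 \right)} \right)}\right) \left(\frac{6}{\left(11 - 10\right) \left(16 - 36\right)} - \frac{44}{77}\right) - 86 = 2 \left(4 + 0\right) \left(\frac{6}{\left(11 - 10\right) \left(16 - 36\right)} - \frac{44}{77}\right) - 86 = 2 \cdot 4 \left(\frac{6}{1 \left(-20\right)} - \frac{4}{7}\right) - 86 = 8 \left(\frac{6}{-20} - \frac{4}{7}\right) - 86 = 8 \left(6 \left(- \frac{1}{20}\right) - \frac{4}{7}\right) - 86 = 8 \left(- \frac{3}{10} - \frac{4}{7}\right) - 86 = 8 \left(- \frac{61}{70}\right) - 86 = - \frac{244}{35} - 86 = - \frac{3254}{35}$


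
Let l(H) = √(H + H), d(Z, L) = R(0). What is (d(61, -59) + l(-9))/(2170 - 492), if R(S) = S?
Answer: 3*I*√2/1678 ≈ 0.0025284*I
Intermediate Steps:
d(Z, L) = 0
l(H) = √2*√H (l(H) = √(2*H) = √2*√H)
(d(61, -59) + l(-9))/(2170 - 492) = (0 + √2*√(-9))/(2170 - 492) = (0 + √2*(3*I))/1678 = (0 + 3*I*√2)*(1/1678) = (3*I*√2)*(1/1678) = 3*I*√2/1678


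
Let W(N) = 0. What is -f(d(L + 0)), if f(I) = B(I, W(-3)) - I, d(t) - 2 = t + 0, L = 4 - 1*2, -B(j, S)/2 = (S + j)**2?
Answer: 36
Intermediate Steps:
B(j, S) = -2*(S + j)**2
L = 2 (L = 4 - 2 = 2)
d(t) = 2 + t (d(t) = 2 + (t + 0) = 2 + t)
f(I) = -I - 2*I**2 (f(I) = -2*(0 + I)**2 - I = -2*I**2 - I = -I - 2*I**2)
-f(d(L + 0)) = -(2 + (2 + 0))*(-1 - 2*(2 + (2 + 0))) = -(2 + 2)*(-1 - 2*(2 + 2)) = -4*(-1 - 2*4) = -4*(-1 - 8) = -4*(-9) = -1*(-36) = 36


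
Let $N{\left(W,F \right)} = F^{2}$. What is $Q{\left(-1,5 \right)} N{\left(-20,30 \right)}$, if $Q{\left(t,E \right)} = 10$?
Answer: $9000$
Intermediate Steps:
$Q{\left(-1,5 \right)} N{\left(-20,30 \right)} = 10 \cdot 30^{2} = 10 \cdot 900 = 9000$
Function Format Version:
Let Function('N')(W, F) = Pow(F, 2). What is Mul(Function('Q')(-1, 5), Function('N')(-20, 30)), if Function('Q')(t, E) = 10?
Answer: 9000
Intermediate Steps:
Mul(Function('Q')(-1, 5), Function('N')(-20, 30)) = Mul(10, Pow(30, 2)) = Mul(10, 900) = 9000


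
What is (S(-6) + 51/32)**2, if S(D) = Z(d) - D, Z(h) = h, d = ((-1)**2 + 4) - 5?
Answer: 59049/1024 ≈ 57.665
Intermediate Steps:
d = 0 (d = (1 + 4) - 5 = 5 - 5 = 0)
S(D) = -D (S(D) = 0 - D = -D)
(S(-6) + 51/32)**2 = (-1*(-6) + 51/32)**2 = (6 + 51*(1/32))**2 = (6 + 51/32)**2 = (243/32)**2 = 59049/1024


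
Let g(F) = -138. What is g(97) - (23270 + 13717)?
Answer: -37125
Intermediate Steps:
g(97) - (23270 + 13717) = -138 - (23270 + 13717) = -138 - 1*36987 = -138 - 36987 = -37125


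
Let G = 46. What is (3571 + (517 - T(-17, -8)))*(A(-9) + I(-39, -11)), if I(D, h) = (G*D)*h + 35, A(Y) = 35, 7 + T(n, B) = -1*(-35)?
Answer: 80404240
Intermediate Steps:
T(n, B) = 28 (T(n, B) = -7 - 1*(-35) = -7 + 35 = 28)
I(D, h) = 35 + 46*D*h (I(D, h) = (46*D)*h + 35 = 46*D*h + 35 = 35 + 46*D*h)
(3571 + (517 - T(-17, -8)))*(A(-9) + I(-39, -11)) = (3571 + (517 - 1*28))*(35 + (35 + 46*(-39)*(-11))) = (3571 + (517 - 28))*(35 + (35 + 19734)) = (3571 + 489)*(35 + 19769) = 4060*19804 = 80404240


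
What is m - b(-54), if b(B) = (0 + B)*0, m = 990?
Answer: 990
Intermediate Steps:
b(B) = 0 (b(B) = B*0 = 0)
m - b(-54) = 990 - 1*0 = 990 + 0 = 990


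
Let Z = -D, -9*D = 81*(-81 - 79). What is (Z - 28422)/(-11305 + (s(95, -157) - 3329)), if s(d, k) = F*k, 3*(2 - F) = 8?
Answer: 44793/21794 ≈ 2.0553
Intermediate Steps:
F = -⅔ (F = 2 - ⅓*8 = 2 - 8/3 = -⅔ ≈ -0.66667)
s(d, k) = -2*k/3
D = 1440 (D = -9*(-81 - 79) = -9*(-160) = -⅑*(-12960) = 1440)
Z = -1440 (Z = -1*1440 = -1440)
(Z - 28422)/(-11305 + (s(95, -157) - 3329)) = (-1440 - 28422)/(-11305 + (-⅔*(-157) - 3329)) = -29862/(-11305 + (314/3 - 3329)) = -29862/(-11305 - 9673/3) = -29862/(-43588/3) = -29862*(-3/43588) = 44793/21794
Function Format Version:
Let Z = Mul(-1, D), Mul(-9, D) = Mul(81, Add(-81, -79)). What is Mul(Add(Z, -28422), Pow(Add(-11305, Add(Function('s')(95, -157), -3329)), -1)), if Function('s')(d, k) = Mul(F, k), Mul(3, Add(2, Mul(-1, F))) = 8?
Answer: Rational(44793, 21794) ≈ 2.0553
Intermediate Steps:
F = Rational(-2, 3) (F = Add(2, Mul(Rational(-1, 3), 8)) = Add(2, Rational(-8, 3)) = Rational(-2, 3) ≈ -0.66667)
Function('s')(d, k) = Mul(Rational(-2, 3), k)
D = 1440 (D = Mul(Rational(-1, 9), Mul(81, Add(-81, -79))) = Mul(Rational(-1, 9), Mul(81, -160)) = Mul(Rational(-1, 9), -12960) = 1440)
Z = -1440 (Z = Mul(-1, 1440) = -1440)
Mul(Add(Z, -28422), Pow(Add(-11305, Add(Function('s')(95, -157), -3329)), -1)) = Mul(Add(-1440, -28422), Pow(Add(-11305, Add(Mul(Rational(-2, 3), -157), -3329)), -1)) = Mul(-29862, Pow(Add(-11305, Add(Rational(314, 3), -3329)), -1)) = Mul(-29862, Pow(Add(-11305, Rational(-9673, 3)), -1)) = Mul(-29862, Pow(Rational(-43588, 3), -1)) = Mul(-29862, Rational(-3, 43588)) = Rational(44793, 21794)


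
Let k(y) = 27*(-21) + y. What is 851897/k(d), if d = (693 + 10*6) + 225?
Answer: 851897/411 ≈ 2072.7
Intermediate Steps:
d = 978 (d = (693 + 60) + 225 = 753 + 225 = 978)
k(y) = -567 + y
851897/k(d) = 851897/(-567 + 978) = 851897/411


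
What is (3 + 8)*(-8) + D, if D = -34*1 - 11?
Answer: -133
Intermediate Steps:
D = -45 (D = -34 - 11 = -45)
(3 + 8)*(-8) + D = (3 + 8)*(-8) - 45 = 11*(-8) - 45 = -88 - 45 = -133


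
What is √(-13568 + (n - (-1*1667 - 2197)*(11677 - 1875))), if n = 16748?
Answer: 2*√9469527 ≈ 6154.5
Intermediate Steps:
√(-13568 + (n - (-1*1667 - 2197)*(11677 - 1875))) = √(-13568 + (16748 - (-1*1667 - 2197)*(11677 - 1875))) = √(-13568 + (16748 - (-1667 - 2197)*9802)) = √(-13568 + (16748 - (-3864)*9802)) = √(-13568 + (16748 - 1*(-37874928))) = √(-13568 + (16748 + 37874928)) = √(-13568 + 37891676) = √37878108 = 2*√9469527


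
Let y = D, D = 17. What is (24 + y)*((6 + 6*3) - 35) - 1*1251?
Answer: -1702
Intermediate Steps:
y = 17
(24 + y)*((6 + 6*3) - 35) - 1*1251 = (24 + 17)*((6 + 6*3) - 35) - 1*1251 = 41*((6 + 18) - 35) - 1251 = 41*(24 - 35) - 1251 = 41*(-11) - 1251 = -451 - 1251 = -1702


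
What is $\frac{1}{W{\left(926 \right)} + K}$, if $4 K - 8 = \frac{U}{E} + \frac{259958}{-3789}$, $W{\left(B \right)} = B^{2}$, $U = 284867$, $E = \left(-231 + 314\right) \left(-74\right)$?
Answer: $\frac{93088152}{79818366377557} \approx 1.1663 \cdot 10^{-6}$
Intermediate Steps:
$E = -6142$ ($E = 83 \left(-74\right) = -6142$)
$K = - \frac{2489846795}{93088152}$ ($K = 2 + \frac{\frac{284867}{-6142} + \frac{259958}{-3789}}{4} = 2 + \frac{284867 \left(- \frac{1}{6142}\right) + 259958 \left(- \frac{1}{3789}\right)}{4} = 2 + \frac{- \frac{284867}{6142} - \frac{259958}{3789}}{4} = 2 + \frac{1}{4} \left(- \frac{2676023099}{23272038}\right) = 2 - \frac{2676023099}{93088152} = - \frac{2489846795}{93088152} \approx -26.747$)
$\frac{1}{W{\left(926 \right)} + K} = \frac{1}{926^{2} - \frac{2489846795}{93088152}} = \frac{1}{857476 - \frac{2489846795}{93088152}} = \frac{1}{\frac{79818366377557}{93088152}} = \frac{93088152}{79818366377557}$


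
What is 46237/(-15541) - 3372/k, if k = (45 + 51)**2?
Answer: -39877037/11935488 ≈ -3.3410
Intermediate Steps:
k = 9216 (k = 96**2 = 9216)
46237/(-15541) - 3372/k = 46237/(-15541) - 3372/9216 = 46237*(-1/15541) - 3372*1/9216 = -46237/15541 - 281/768 = -39877037/11935488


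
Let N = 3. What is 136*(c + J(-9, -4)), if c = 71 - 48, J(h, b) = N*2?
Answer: 3944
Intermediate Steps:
J(h, b) = 6 (J(h, b) = 3*2 = 6)
c = 23
136*(c + J(-9, -4)) = 136*(23 + 6) = 136*29 = 3944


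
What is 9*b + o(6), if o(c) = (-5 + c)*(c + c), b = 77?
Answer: 705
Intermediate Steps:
o(c) = 2*c*(-5 + c) (o(c) = (-5 + c)*(2*c) = 2*c*(-5 + c))
9*b + o(6) = 9*77 + 2*6*(-5 + 6) = 693 + 2*6*1 = 693 + 12 = 705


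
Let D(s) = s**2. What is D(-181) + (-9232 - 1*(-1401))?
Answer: 24930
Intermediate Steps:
D(-181) + (-9232 - 1*(-1401)) = (-181)**2 + (-9232 - 1*(-1401)) = 32761 + (-9232 + 1401) = 32761 - 7831 = 24930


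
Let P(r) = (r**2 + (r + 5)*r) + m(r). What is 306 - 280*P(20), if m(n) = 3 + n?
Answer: -258134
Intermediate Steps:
P(r) = 3 + r + r**2 + r*(5 + r) (P(r) = (r**2 + (r + 5)*r) + (3 + r) = (r**2 + (5 + r)*r) + (3 + r) = (r**2 + r*(5 + r)) + (3 + r) = 3 + r + r**2 + r*(5 + r))
306 - 280*P(20) = 306 - 280*(3 + 2*20**2 + 6*20) = 306 - 280*(3 + 2*400 + 120) = 306 - 280*(3 + 800 + 120) = 306 - 280*923 = 306 - 258440 = -258134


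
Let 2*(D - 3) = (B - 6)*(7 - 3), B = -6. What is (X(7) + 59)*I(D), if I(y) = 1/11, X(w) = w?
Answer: 6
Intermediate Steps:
D = -21 (D = 3 + ((-6 - 6)*(7 - 3))/2 = 3 + (-12*4)/2 = 3 + (½)*(-48) = 3 - 24 = -21)
I(y) = 1/11
(X(7) + 59)*I(D) = (7 + 59)*(1/11) = 66*(1/11) = 6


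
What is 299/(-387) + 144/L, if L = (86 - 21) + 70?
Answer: 569/1935 ≈ 0.29406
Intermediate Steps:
L = 135 (L = 65 + 70 = 135)
299/(-387) + 144/L = 299/(-387) + 144/135 = 299*(-1/387) + 144*(1/135) = -299/387 + 16/15 = 569/1935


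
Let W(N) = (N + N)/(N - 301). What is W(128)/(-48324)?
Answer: 64/2090013 ≈ 3.0622e-5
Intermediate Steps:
W(N) = 2*N/(-301 + N) (W(N) = (2*N)/(-301 + N) = 2*N/(-301 + N))
W(128)/(-48324) = (2*128/(-301 + 128))/(-48324) = (2*128/(-173))*(-1/48324) = (2*128*(-1/173))*(-1/48324) = -256/173*(-1/48324) = 64/2090013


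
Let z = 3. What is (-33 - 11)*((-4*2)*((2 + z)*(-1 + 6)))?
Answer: 8800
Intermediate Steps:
(-33 - 11)*((-4*2)*((2 + z)*(-1 + 6))) = (-33 - 11)*((-4*2)*((2 + 3)*(-1 + 6))) = -(-352)*5*5 = -(-352)*25 = -44*(-200) = 8800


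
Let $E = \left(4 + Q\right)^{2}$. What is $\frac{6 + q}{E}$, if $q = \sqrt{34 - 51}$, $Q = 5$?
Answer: $\frac{2}{27} + \frac{i \sqrt{17}}{81} \approx 0.074074 + 0.050903 i$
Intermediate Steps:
$q = i \sqrt{17}$ ($q = \sqrt{-17} = i \sqrt{17} \approx 4.1231 i$)
$E = 81$ ($E = \left(4 + 5\right)^{2} = 9^{2} = 81$)
$\frac{6 + q}{E} = \frac{6 + i \sqrt{17}}{81} = \left(6 + i \sqrt{17}\right) \frac{1}{81} = \frac{2}{27} + \frac{i \sqrt{17}}{81}$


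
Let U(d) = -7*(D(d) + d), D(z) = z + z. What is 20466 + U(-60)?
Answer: 21726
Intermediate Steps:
D(z) = 2*z
U(d) = -21*d (U(d) = -7*(2*d + d) = -21*d)
20466 + U(-60) = 20466 - 21*(-60) = 20466 + 1260 = 21726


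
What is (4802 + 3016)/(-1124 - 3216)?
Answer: -3909/2170 ≈ -1.8014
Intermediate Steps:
(4802 + 3016)/(-1124 - 3216) = 7818/(-4340) = 7818*(-1/4340) = -3909/2170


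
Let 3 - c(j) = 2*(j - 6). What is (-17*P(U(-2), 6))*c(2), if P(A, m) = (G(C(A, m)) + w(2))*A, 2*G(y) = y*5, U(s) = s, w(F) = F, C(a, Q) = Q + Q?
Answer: 11968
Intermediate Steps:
C(a, Q) = 2*Q
G(y) = 5*y/2 (G(y) = (y*5)/2 = (5*y)/2 = 5*y/2)
P(A, m) = A*(2 + 5*m) (P(A, m) = (5*(2*m)/2 + 2)*A = (5*m + 2)*A = (2 + 5*m)*A = A*(2 + 5*m))
c(j) = 15 - 2*j (c(j) = 3 - 2*(j - 6) = 3 - 2*(-6 + j) = 3 - (-12 + 2*j) = 3 + (12 - 2*j) = 15 - 2*j)
(-17*P(U(-2), 6))*c(2) = (-(-34)*(2 + 5*6))*(15 - 2*2) = (-(-34)*(2 + 30))*(15 - 4) = -(-34)*32*11 = -17*(-64)*11 = 1088*11 = 11968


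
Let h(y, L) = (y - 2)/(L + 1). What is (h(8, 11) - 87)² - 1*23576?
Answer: -64375/4 ≈ -16094.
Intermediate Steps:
h(y, L) = (-2 + y)/(1 + L)
(h(8, 11) - 87)² - 1*23576 = ((-2 + 8)/(1 + 11) - 87)² - 1*23576 = (6/12 - 87)² - 23576 = ((1/12)*6 - 87)² - 23576 = (½ - 87)² - 23576 = (-173/2)² - 23576 = 29929/4 - 23576 = -64375/4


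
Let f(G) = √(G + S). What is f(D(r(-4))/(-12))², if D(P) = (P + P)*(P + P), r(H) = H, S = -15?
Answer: -61/3 ≈ -20.333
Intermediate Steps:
D(P) = 4*P² (D(P) = (2*P)*(2*P) = 4*P²)
f(G) = √(-15 + G) (f(G) = √(G - 15) = √(-15 + G))
f(D(r(-4))/(-12))² = (√(-15 + (4*(-4)²)/(-12)))² = (√(-15 + (4*16)*(-1/12)))² = (√(-15 + 64*(-1/12)))² = (√(-15 - 16/3))² = (√(-61/3))² = (I*√183/3)² = -61/3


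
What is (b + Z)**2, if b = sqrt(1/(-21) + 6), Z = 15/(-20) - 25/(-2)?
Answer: 48389/336 + 235*sqrt(105)/42 ≈ 201.35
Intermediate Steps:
Z = 47/4 (Z = 15*(-1/20) - 25*(-1/2) = -3/4 + 25/2 = 47/4 ≈ 11.750)
b = 5*sqrt(105)/21 (b = sqrt(-1/21 + 6) = sqrt(125/21) = 5*sqrt(105)/21 ≈ 2.4398)
(b + Z)**2 = (5*sqrt(105)/21 + 47/4)**2 = (47/4 + 5*sqrt(105)/21)**2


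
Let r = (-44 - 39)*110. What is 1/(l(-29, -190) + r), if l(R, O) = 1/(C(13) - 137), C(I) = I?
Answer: -124/1132121 ≈ -0.00010953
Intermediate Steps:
r = -9130 (r = -83*110 = -9130)
l(R, O) = -1/124 (l(R, O) = 1/(13 - 137) = 1/(-124) = -1/124)
1/(l(-29, -190) + r) = 1/(-1/124 - 9130) = 1/(-1132121/124) = -124/1132121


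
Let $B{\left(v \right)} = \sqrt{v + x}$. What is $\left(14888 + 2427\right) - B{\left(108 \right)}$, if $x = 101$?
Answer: $17315 - \sqrt{209} \approx 17301.0$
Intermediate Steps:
$B{\left(v \right)} = \sqrt{101 + v}$ ($B{\left(v \right)} = \sqrt{v + 101} = \sqrt{101 + v}$)
$\left(14888 + 2427\right) - B{\left(108 \right)} = \left(14888 + 2427\right) - \sqrt{101 + 108} = 17315 - \sqrt{209}$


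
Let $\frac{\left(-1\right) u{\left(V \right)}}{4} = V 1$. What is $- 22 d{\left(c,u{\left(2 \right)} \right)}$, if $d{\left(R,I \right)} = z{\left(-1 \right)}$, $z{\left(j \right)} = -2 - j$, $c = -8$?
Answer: $22$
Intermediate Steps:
$u{\left(V \right)} = - 4 V$ ($u{\left(V \right)} = - 4 V 1 = - 4 V$)
$d{\left(R,I \right)} = -1$ ($d{\left(R,I \right)} = -2 - -1 = -2 + 1 = -1$)
$- 22 d{\left(c,u{\left(2 \right)} \right)} = \left(-22\right) \left(-1\right) = 22$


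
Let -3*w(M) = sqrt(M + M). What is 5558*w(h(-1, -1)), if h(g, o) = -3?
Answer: -5558*I*sqrt(6)/3 ≈ -4538.1*I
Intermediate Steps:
w(M) = -sqrt(2)*sqrt(M)/3 (w(M) = -sqrt(M + M)/3 = -sqrt(2)*sqrt(M)/3)
5558*w(h(-1, -1)) = 5558*(-sqrt(2)*sqrt(-3)/3) = 5558*(-sqrt(2)*I*sqrt(3)/3) = 5558*(-I*sqrt(6)/3) = -5558*I*sqrt(6)/3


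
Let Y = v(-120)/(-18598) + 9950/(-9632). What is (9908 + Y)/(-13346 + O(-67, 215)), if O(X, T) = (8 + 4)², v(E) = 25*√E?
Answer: -47711953/63580832 + 25*I*√30/122765398 ≈ -0.75041 + 1.1154e-6*I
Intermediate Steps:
O(X, T) = 144 (O(X, T) = 12² = 144)
Y = -4975/4816 - 25*I*√30/9299 (Y = (25*√(-120))/(-18598) + 9950/(-9632) = (25*(2*I*√30))*(-1/18598) + 9950*(-1/9632) = (50*I*√30)*(-1/18598) - 4975/4816 = -25*I*√30/9299 - 4975/4816 = -4975/4816 - 25*I*√30/9299 ≈ -1.033 - 0.014725*I)
(9908 + Y)/(-13346 + O(-67, 215)) = (9908 + (-4975/4816 - 25*I*√30/9299))/(-13346 + 144) = (47711953/4816 - 25*I*√30/9299)/(-13202) = (47711953/4816 - 25*I*√30/9299)*(-1/13202) = -47711953/63580832 + 25*I*√30/122765398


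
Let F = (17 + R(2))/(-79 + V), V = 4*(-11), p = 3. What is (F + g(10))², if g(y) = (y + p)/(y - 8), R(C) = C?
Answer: 2436721/60516 ≈ 40.266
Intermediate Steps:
V = -44
g(y) = (3 + y)/(-8 + y) (g(y) = (y + 3)/(y - 8) = (3 + y)/(-8 + y))
F = -19/123 (F = (17 + 2)/(-79 - 44) = 19/(-123) = 19*(-1/123) = -19/123 ≈ -0.15447)
(F + g(10))² = (-19/123 + (3 + 10)/(-8 + 10))² = (-19/123 + 13/2)² = (1561/246)² = 2436721/60516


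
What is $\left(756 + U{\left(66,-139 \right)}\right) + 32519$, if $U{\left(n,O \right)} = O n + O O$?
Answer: $43422$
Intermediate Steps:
$U{\left(n,O \right)} = O^{2} + O n$ ($U{\left(n,O \right)} = O n + O^{2} = O^{2} + O n$)
$\left(756 + U{\left(66,-139 \right)}\right) + 32519 = \left(756 - 139 \left(-139 + 66\right)\right) + 32519 = \left(756 - -10147\right) + 32519 = \left(756 + 10147\right) + 32519 = 10903 + 32519 = 43422$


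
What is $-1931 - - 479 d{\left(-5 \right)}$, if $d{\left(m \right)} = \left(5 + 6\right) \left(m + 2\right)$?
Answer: $-17738$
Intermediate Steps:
$d{\left(m \right)} = 22 + 11 m$ ($d{\left(m \right)} = 11 \left(2 + m\right) = 22 + 11 m$)
$-1931 - - 479 d{\left(-5 \right)} = -1931 - - 479 \left(22 + 11 \left(-5\right)\right) = -1931 - - 479 \left(22 - 55\right) = -1931 - \left(-479\right) \left(-33\right) = -1931 - 15807 = -17738$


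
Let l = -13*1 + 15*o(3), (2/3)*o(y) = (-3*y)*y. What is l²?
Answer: 1540081/4 ≈ 3.8502e+5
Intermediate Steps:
o(y) = -9*y²/2 (o(y) = 3*((-3*y)*y)/2 = 3*(-3*y²)/2 = -9*y²/2)
l = -1241/2 (l = -13*1 + 15*(-9/2*3²) = -13 + 15*(-9/2*9) = -13 + 15*(-81/2) = -13 - 1215/2 = -1241/2 ≈ -620.50)
l² = (-1241/2)² = 1540081/4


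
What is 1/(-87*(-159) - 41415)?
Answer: -1/27582 ≈ -3.6256e-5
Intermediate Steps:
1/(-87*(-159) - 41415) = 1/(13833 - 41415) = 1/(-27582) = -1/27582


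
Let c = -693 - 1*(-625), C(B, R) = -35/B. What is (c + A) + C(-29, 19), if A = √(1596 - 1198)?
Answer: -1937/29 + √398 ≈ -46.843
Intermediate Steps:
c = -68 (c = -693 + 625 = -68)
A = √398 ≈ 19.950
(c + A) + C(-29, 19) = (-68 + √398) - 35/(-29) = (-68 + √398) - 35*(-1/29) = (-68 + √398) + 35/29 = -1937/29 + √398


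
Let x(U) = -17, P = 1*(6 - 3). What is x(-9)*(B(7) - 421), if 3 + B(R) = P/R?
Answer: 50405/7 ≈ 7200.7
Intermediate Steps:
P = 3 (P = 1*3 = 3)
B(R) = -3 + 3/R
x(-9)*(B(7) - 421) = -17*((-3 + 3/7) - 421) = -17*(-18/7 - 421) = -17*(-2965/7) = 50405/7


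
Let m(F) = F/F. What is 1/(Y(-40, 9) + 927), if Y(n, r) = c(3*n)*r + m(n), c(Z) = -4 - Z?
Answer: 1/1972 ≈ 0.00050710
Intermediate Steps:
m(F) = 1
Y(n, r) = 1 + r*(-4 - 3*n) (Y(n, r) = (-4 - 3*n)*r + 1 = r*(-4 - 3*n) + 1 = 1 + r*(-4 - 3*n))
1/(Y(-40, 9) + 927) = 1/((1 - 1*9*(4 + 3*(-40))) + 927) = 1/((1 - 1*9*(4 - 120)) + 927) = 1/((1 - 1*9*(-116)) + 927) = 1/((1 + 1044) + 927) = 1/(1045 + 927) = 1/1972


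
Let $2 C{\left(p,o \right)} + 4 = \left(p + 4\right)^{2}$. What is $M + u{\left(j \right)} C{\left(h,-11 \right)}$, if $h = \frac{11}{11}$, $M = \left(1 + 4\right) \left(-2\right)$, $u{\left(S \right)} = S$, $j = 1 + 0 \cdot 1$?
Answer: $\frac{1}{2} \approx 0.5$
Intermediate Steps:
$j = 1$ ($j = 1 + 0 = 1$)
$M = -10$ ($M = 5 \left(-2\right) = -10$)
$h = 1$ ($h = 11 \cdot \frac{1}{11} = 1$)
$C{\left(p,o \right)} = -2 + \frac{\left(4 + p\right)^{2}}{2}$ ($C{\left(p,o \right)} = -2 + \frac{\left(p + 4\right)^{2}}{2} = -2 + \frac{\left(4 + p\right)^{2}}{2}$)
$M + u{\left(j \right)} C{\left(h,-11 \right)} = -10 + 1 \left(-2 + \frac{\left(4 + 1\right)^{2}}{2}\right) = -10 + 1 \left(-2 + \frac{5^{2}}{2}\right) = -10 + 1 \left(-2 + \frac{1}{2} \cdot 25\right) = -10 + 1 \left(-2 + \frac{25}{2}\right) = -10 + 1 \cdot \frac{21}{2} = -10 + \frac{21}{2} = \frac{1}{2}$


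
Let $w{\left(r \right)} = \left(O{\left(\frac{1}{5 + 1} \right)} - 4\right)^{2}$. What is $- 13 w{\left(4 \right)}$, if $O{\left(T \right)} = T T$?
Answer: $- \frac{265837}{1296} \approx -205.12$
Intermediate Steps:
$O{\left(T \right)} = T^{2}$
$w{\left(r \right)} = \frac{20449}{1296}$ ($w{\left(r \right)} = \left(\left(\frac{1}{5 + 1}\right)^{2} - 4\right)^{2} = \left(\left(\frac{1}{6}\right)^{2} - 4\right)^{2} = \left(\frac{1}{36} - 4\right)^{2} = \left(- \frac{143}{36}\right)^{2} = \frac{20449}{1296}$)
$- 13 w{\left(4 \right)} = \left(-13\right) \frac{20449}{1296} = - \frac{265837}{1296}$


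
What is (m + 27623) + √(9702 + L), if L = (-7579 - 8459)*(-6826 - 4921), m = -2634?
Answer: 24989 + 6*√5233558 ≈ 38715.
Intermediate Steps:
L = 188398386 (L = -16038*(-11747) = 188398386)
(m + 27623) + √(9702 + L) = (-2634 + 27623) + √(9702 + 188398386) = 24989 + √188408088 = 24989 + 6*√5233558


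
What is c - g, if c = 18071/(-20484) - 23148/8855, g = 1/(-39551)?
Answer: -25082364224867/7173990566820 ≈ -3.4963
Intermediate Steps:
g = -1/39551 ≈ -2.5284e-5
c = -634182337/181385820 (c = 18071*(-1/20484) - 23148*1/8855 = -18071/20484 - 23148/8855 = -634182337/181385820 ≈ -3.4963)
c - g = -634182337/181385820 - 1*(-1/39551) = -634182337/181385820 + 1/39551 = -25082364224867/7173990566820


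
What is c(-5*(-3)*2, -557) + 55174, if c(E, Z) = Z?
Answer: 54617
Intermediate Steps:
c(-5*(-3)*2, -557) + 55174 = -557 + 55174 = 54617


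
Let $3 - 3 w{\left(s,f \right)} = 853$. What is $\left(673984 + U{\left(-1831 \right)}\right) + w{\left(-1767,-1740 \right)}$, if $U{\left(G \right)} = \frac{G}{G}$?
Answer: $\frac{2021105}{3} \approx 6.737 \cdot 10^{5}$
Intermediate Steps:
$U{\left(G \right)} = 1$
$w{\left(s,f \right)} = - \frac{850}{3}$ ($w{\left(s,f \right)} = 1 - \frac{853}{3} = - \frac{850}{3}$)
$\left(673984 + U{\left(-1831 \right)}\right) + w{\left(-1767,-1740 \right)} = \left(673984 + 1\right) - \frac{850}{3} = 673985 - \frac{850}{3} = \frac{2021105}{3}$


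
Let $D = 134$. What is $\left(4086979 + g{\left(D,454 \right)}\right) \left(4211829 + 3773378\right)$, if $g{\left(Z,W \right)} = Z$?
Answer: $32636443337391$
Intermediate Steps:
$\left(4086979 + g{\left(D,454 \right)}\right) \left(4211829 + 3773378\right) = \left(4086979 + 134\right) \left(4211829 + 3773378\right) = 4087113 \cdot 7985207 = 32636443337391$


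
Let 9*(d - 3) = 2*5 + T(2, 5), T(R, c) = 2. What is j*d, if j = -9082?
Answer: -118066/3 ≈ -39355.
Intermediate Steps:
d = 13/3 (d = 3 + (2*5 + 2)/9 = 3 + (10 + 2)/9 = 3 + (1/9)*12 = 3 + 4/3 = 13/3 ≈ 4.3333)
j*d = -9082*13/3 = -118066/3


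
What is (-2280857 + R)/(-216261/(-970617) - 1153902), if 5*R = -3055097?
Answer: 1559391330966/622220378485 ≈ 2.5062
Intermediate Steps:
R = -3055097/5 (R = (1/5)*(-3055097) = -3055097/5 ≈ -6.1102e+5)
(-2280857 + R)/(-216261/(-970617) - 1153902) = (-2280857 - 3055097/5)/(-216261/(-970617) - 1153902) = -14459382/(5*(-216261*(-1/970617) - 1153902)) = -14459382/(5*(72087/323539 - 1153902)) = -14459382/(5*(-373332227091/323539)) = -14459382/5*(-323539/373332227091) = 1559391330966/622220378485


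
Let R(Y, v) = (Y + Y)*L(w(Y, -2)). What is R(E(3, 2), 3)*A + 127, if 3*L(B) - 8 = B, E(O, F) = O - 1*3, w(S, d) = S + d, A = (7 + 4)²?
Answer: 127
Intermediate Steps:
A = 121 (A = 11² = 121)
E(O, F) = -3 + O (E(O, F) = O - 3 = -3 + O)
L(B) = 8/3 + B/3
R(Y, v) = 2*Y*(2 + Y/3) (R(Y, v) = (Y + Y)*(8/3 + (Y - 2)/3) = (2*Y)*(8/3 + (-2 + Y)/3) = (2*Y)*(8/3 + (-⅔ + Y/3)) = (2*Y)*(2 + Y/3) = 2*Y*(2 + Y/3))
R(E(3, 2), 3)*A + 127 = (2*(-3 + 3)*(6 + (-3 + 3))/3)*121 + 127 = ((⅔)*0*(6 + 0))*121 + 127 = ((⅔)*0*6)*121 + 127 = 0*121 + 127 = 0 + 127 = 127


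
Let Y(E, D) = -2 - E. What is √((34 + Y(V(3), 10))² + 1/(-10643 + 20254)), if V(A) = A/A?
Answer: 22*√183406713/9611 ≈ 31.000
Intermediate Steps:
V(A) = 1
√((34 + Y(V(3), 10))² + 1/(-10643 + 20254)) = √((34 + (-2 - 1*1))² + 1/(-10643 + 20254)) = √((34 + (-2 - 1))² + 1/9611) = √((34 - 3)² + 1/9611) = √(31² + 1/9611) = √(961 + 1/9611) = √(9236172/9611) = 22*√183406713/9611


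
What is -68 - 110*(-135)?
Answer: 14782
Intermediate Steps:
-68 - 110*(-135) = -68 + 14850 = 14782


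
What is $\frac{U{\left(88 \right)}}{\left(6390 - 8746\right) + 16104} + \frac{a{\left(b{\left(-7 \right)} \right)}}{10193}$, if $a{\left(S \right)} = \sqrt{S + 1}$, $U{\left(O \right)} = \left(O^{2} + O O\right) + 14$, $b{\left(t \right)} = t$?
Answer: $\frac{7751}{6874} + \frac{i \sqrt{6}}{10193} \approx 1.1276 + 0.00024031 i$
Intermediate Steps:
$U{\left(O \right)} = 14 + 2 O^{2}$ ($U{\left(O \right)} = \left(O^{2} + O^{2}\right) + 14 = 2 O^{2} + 14 = 14 + 2 O^{2}$)
$a{\left(S \right)} = \sqrt{1 + S}$
$\frac{U{\left(88 \right)}}{\left(6390 - 8746\right) + 16104} + \frac{a{\left(b{\left(-7 \right)} \right)}}{10193} = \frac{14 + 2 \cdot 88^{2}}{\left(6390 - 8746\right) + 16104} + \frac{\sqrt{1 - 7}}{10193} = \frac{14 + 2 \cdot 7744}{-2356 + 16104} + \sqrt{-6} \cdot \frac{1}{10193} = \frac{14 + 15488}{13748} + i \sqrt{6} \cdot \frac{1}{10193} = 15502 \cdot \frac{1}{13748} + \frac{i \sqrt{6}}{10193} = \frac{7751}{6874} + \frac{i \sqrt{6}}{10193}$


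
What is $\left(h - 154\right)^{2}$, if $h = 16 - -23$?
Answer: $13225$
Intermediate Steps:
$h = 39$ ($h = 16 + 23 = 39$)
$\left(h - 154\right)^{2} = \left(39 - 154\right)^{2} = \left(-115\right)^{2} = 13225$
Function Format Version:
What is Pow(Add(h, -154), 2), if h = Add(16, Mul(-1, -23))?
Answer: 13225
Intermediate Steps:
h = 39 (h = Add(16, 23) = 39)
Pow(Add(h, -154), 2) = Pow(Add(39, -154), 2) = Pow(-115, 2) = 13225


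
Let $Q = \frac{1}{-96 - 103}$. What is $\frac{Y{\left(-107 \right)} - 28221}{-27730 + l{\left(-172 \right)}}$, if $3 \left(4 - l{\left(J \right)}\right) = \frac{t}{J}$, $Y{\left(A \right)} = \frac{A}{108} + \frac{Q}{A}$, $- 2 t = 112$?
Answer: $\frac{2790722857381}{2741687702064} \approx 1.0179$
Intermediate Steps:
$t = -56$ ($t = \left(- \frac{1}{2}\right) 112 = -56$)
$Q = - \frac{1}{199}$ ($Q = \frac{1}{-199} = - \frac{1}{199} \approx -0.0050251$)
$Y{\left(A \right)} = - \frac{1}{199 A} + \frac{A}{108}$ ($Y{\left(A \right)} = \frac{A}{108} - \frac{1}{199 A} = - \frac{1}{199 A} + \frac{A}{108}$)
$l{\left(J \right)} = 4 + \frac{56}{3 J}$ ($l{\left(J \right)} = 4 - \frac{\left(-56\right) \frac{1}{J}}{3} = 4 + \frac{56}{3 J}$)
$\frac{Y{\left(-107 \right)} - 28221}{-27730 + l{\left(-172 \right)}} = \frac{\left(- \frac{1}{199 \left(-107\right)} + \frac{1}{108} \left(-107\right)\right) - 28221}{-27730 + \left(4 + \frac{56}{3 \left(-172\right)}\right)} = \frac{\left(\left(- \frac{1}{199}\right) \left(- \frac{1}{107}\right) - \frac{107}{108}\right) - 28221}{-27730 + \left(4 + \frac{56}{3} \left(- \frac{1}{172}\right)\right)} = \frac{\left(\frac{1}{21293} - \frac{107}{108}\right) - 28221}{-27730 + \left(4 - \frac{14}{129}\right)} = \frac{- \frac{2278243}{2299644} - 28221}{-27730 + \frac{502}{129}} = - \frac{64900531567}{2299644 \left(- \frac{3576668}{129}\right)} = \left(- \frac{64900531567}{2299644}\right) \left(- \frac{129}{3576668}\right) = \frac{2790722857381}{2741687702064}$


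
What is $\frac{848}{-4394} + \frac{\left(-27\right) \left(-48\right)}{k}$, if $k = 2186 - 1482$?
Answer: $\frac{159301}{96668} \approx 1.6479$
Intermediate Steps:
$k = 704$ ($k = 2186 - 1482 = 704$)
$\frac{848}{-4394} + \frac{\left(-27\right) \left(-48\right)}{k} = \frac{848}{-4394} + \frac{\left(-27\right) \left(-48\right)}{704} = 848 \left(- \frac{1}{4394}\right) + 1296 \cdot \frac{1}{704} = - \frac{424}{2197} + \frac{81}{44} = \frac{159301}{96668}$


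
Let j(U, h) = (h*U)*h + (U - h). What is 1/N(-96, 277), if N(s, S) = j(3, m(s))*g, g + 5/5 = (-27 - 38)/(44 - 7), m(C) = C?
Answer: -37/2830194 ≈ -1.3073e-5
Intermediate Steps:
g = -102/37 (g = -1 + (-27 - 38)/(44 - 7) = -1 - 65/37 = -102/37 ≈ -2.7568)
j(U, h) = U - h + U*h² (j(U, h) = (U*h)*h + (U - h) = U*h² + (U - h) = U - h + U*h²)
N(s, S) = -306/37 - 306*s²/37 + 102*s/37 (N(s, S) = (3 - s + 3*s²)*(-102/37) = -306/37 - 306*s²/37 + 102*s/37)
1/N(-96, 277) = 1/(-306/37 - 306/37*(-96)² + (102/37)*(-96)) = 1/(-306/37 - 306/37*9216 - 9792/37) = 1/(-306/37 - 2820096/37 - 9792/37) = 1/(-2830194/37) = -37/2830194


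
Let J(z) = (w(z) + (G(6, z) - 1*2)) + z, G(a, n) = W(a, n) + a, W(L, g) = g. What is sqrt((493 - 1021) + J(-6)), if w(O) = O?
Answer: I*sqrt(542) ≈ 23.281*I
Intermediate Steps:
G(a, n) = a + n (G(a, n) = n + a = a + n)
J(z) = 4 + 3*z (J(z) = (z + ((6 + z) - 1*2)) + z = (z + ((6 + z) - 2)) + z = (z + (4 + z)) + z = (4 + 2*z) + z = 4 + 3*z)
sqrt((493 - 1021) + J(-6)) = sqrt((493 - 1021) + (4 + 3*(-6))) = sqrt(-528 + (4 - 18)) = sqrt(-528 - 14) = sqrt(-542) = I*sqrt(542)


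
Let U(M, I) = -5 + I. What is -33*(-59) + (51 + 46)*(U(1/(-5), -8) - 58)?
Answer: -4940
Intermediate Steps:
-33*(-59) + (51 + 46)*(U(1/(-5), -8) - 58) = -33*(-59) + (51 + 46)*((-5 - 8) - 58) = 1947 + 97*(-13 - 58) = 1947 + 97*(-71) = 1947 - 6887 = -4940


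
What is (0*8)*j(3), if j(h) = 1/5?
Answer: 0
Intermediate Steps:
j(h) = ⅕
(0*8)*j(3) = (0*8)*(⅕) = 0*(⅕) = 0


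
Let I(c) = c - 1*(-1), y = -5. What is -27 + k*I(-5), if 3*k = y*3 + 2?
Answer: -29/3 ≈ -9.6667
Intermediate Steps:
I(c) = 1 + c (I(c) = c + 1 = 1 + c)
k = -13/3 (k = (-5*3 + 2)/3 = (-15 + 2)/3 = (1/3)*(-13) = -13/3 ≈ -4.3333)
-27 + k*I(-5) = -27 - 13*(1 - 5)/3 = -27 - 13/3*(-4) = -27 + 52/3 = -29/3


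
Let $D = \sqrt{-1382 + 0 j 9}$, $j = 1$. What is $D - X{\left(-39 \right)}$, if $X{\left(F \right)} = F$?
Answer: $39 + i \sqrt{1382} \approx 39.0 + 37.175 i$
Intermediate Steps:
$D = i \sqrt{1382}$ ($D = \sqrt{-1382 + 0 \cdot 1 \cdot 9} = \sqrt{-1382 + 0 \cdot 9} = \sqrt{-1382 + 0} = \sqrt{-1382} = i \sqrt{1382} \approx 37.175 i$)
$D - X{\left(-39 \right)} = i \sqrt{1382} - -39 = i \sqrt{1382} + 39 = 39 + i \sqrt{1382}$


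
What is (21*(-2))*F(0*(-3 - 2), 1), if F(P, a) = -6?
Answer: 252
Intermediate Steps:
(21*(-2))*F(0*(-3 - 2), 1) = (21*(-2))*(-6) = -42*(-6) = 252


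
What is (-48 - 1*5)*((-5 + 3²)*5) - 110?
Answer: -1170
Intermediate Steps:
(-48 - 1*5)*((-5 + 3²)*5) - 110 = (-48 - 5)*((-5 + 9)*5) - 110 = -212*5 - 110 = -53*20 - 110 = -1060 - 110 = -1170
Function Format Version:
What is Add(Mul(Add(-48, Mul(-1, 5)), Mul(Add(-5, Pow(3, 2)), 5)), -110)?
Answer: -1170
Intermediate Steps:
Add(Mul(Add(-48, Mul(-1, 5)), Mul(Add(-5, Pow(3, 2)), 5)), -110) = Add(Mul(Add(-48, -5), Mul(Add(-5, 9), 5)), -110) = Add(Mul(-53, Mul(4, 5)), -110) = Add(Mul(-53, 20), -110) = Add(-1060, -110) = -1170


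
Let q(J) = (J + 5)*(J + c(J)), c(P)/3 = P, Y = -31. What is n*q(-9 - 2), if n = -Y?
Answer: 8184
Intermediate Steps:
c(P) = 3*P
n = 31 (n = -1*(-31) = 31)
q(J) = 4*J*(5 + J) (q(J) = (J + 5)*(J + 3*J) = (5 + J)*(4*J) = 4*J*(5 + J))
n*q(-9 - 2) = 31*(4*(-9 - 2)*(5 + (-9 - 2))) = 31*(4*(-11)*(5 - 11)) = 31*(4*(-11)*(-6)) = 31*264 = 8184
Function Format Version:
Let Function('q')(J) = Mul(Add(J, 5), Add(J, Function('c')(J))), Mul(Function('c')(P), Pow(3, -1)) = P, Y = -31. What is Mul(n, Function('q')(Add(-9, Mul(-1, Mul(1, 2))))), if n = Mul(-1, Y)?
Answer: 8184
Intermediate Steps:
Function('c')(P) = Mul(3, P)
n = 31 (n = Mul(-1, -31) = 31)
Function('q')(J) = Mul(4, J, Add(5, J)) (Function('q')(J) = Mul(Add(J, 5), Add(J, Mul(3, J))) = Mul(Add(5, J), Mul(4, J)) = Mul(4, J, Add(5, J)))
Mul(n, Function('q')(Add(-9, Mul(-1, Mul(1, 2))))) = Mul(31, Mul(4, Add(-9, Mul(-1, Mul(1, 2))), Add(5, Add(-9, Mul(-1, Mul(1, 2)))))) = Mul(31, Mul(4, Add(-9, Mul(-1, 2)), Add(5, Add(-9, Mul(-1, 2))))) = Mul(31, Mul(4, Add(-9, -2), Add(5, Add(-9, -2)))) = Mul(31, Mul(4, -11, Add(5, -11))) = Mul(31, Mul(4, -11, -6)) = Mul(31, 264) = 8184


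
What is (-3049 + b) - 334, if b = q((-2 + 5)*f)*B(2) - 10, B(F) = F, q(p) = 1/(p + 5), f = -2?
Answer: -3395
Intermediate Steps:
q(p) = 1/(5 + p)
b = -12 (b = 2/(5 + (-2 + 5)*(-2)) - 10 = 2/(5 + 3*(-2)) - 10 = 2/(5 - 6) - 10 = 2/(-1) - 10 = -1*2 - 10 = -2 - 10 = -12)
(-3049 + b) - 334 = (-3049 - 12) - 334 = -3061 - 334 = -3395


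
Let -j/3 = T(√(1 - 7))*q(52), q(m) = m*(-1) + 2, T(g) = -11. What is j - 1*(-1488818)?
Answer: 1487168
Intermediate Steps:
q(m) = 2 - m (q(m) = -m + 2 = 2 - m)
j = -1650 (j = -(-33)*(2 - 1*52) = -(-33)*(2 - 52) = -(-33)*(-50) = -3*550 = -1650)
j - 1*(-1488818) = -1650 - 1*(-1488818) = -1650 + 1488818 = 1487168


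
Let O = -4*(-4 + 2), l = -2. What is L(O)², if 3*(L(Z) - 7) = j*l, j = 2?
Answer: 289/9 ≈ 32.111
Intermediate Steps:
O = 8 (O = -4*(-2) = 8)
L(Z) = 17/3 (L(Z) = 7 + (2*(-2))/3 = 7 + (⅓)*(-4) = 7 - 4/3 = 17/3)
L(O)² = (17/3)² = 289/9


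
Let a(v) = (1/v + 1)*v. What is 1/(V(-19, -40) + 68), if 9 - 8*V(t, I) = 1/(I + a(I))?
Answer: 79/5461 ≈ 0.014466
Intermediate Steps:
a(v) = v*(1 + 1/v) (a(v) = (1 + 1/v)*v = v*(1 + 1/v))
V(t, I) = 9/8 - 1/(8*(1 + 2*I)) (V(t, I) = 9/8 - 1/(8*(I + (1 + I))) = 9/8 - 1/(8*(1 + 2*I)))
1/(V(-19, -40) + 68) = 1/((4 + 9*(-40))/(4*(1 + 2*(-40))) + 68) = 1/((4 - 360)/(4*(1 - 80)) + 68) = 1/((1/4)*(-356)/(-79) + 68) = 1/((1/4)*(-1/79)*(-356) + 68) = 1/(89/79 + 68) = 1/(5461/79) = 79/5461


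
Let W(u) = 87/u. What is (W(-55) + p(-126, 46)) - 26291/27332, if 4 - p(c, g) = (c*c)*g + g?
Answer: -1097891725769/1503260 ≈ -7.3034e+5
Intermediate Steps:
p(c, g) = 4 - g - g*c**2 (p(c, g) = 4 - ((c*c)*g + g) = 4 - (c**2*g + g) = 4 - (g*c**2 + g) = 4 - (g + g*c**2) = 4 + (-g - g*c**2) = 4 - g - g*c**2)
(W(-55) + p(-126, 46)) - 26291/27332 = (87/(-55) + (4 - 1*46 - 1*46*(-126)**2)) - 26291/27332 = (87*(-1/55) + (4 - 46 - 1*46*15876)) - 26291*1/27332 = (-87/55 + (4 - 46 - 730296)) - 26291/27332 = (-87/55 - 730338) - 26291/27332 = -40168677/55 - 26291/27332 = -1097891725769/1503260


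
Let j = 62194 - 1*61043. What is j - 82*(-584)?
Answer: 49039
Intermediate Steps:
j = 1151 (j = 62194 - 61043 = 1151)
j - 82*(-584) = 1151 - 82*(-584) = 1151 + 47888 = 49039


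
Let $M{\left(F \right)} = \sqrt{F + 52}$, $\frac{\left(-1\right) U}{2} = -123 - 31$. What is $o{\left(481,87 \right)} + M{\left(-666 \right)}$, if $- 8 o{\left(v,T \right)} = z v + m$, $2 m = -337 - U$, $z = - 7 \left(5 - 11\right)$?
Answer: $- \frac{39759}{16} + i \sqrt{614} \approx -2484.9 + 24.779 i$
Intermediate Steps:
$U = 308$ ($U = - 2 \left(-123 - 31\right) = \left(-2\right) \left(-154\right) = 308$)
$z = 42$ ($z = \left(-7\right) \left(-6\right) = 42$)
$m = - \frac{645}{2}$ ($m = \frac{-337 - 308}{2} = \frac{1}{2} \left(-645\right) = - \frac{645}{2} \approx -322.5$)
$M{\left(F \right)} = \sqrt{52 + F}$
$o{\left(v,T \right)} = \frac{645}{16} - \frac{21 v}{4}$ ($o{\left(v,T \right)} = - \frac{42 v - \frac{645}{2}}{8} = - \frac{- \frac{645}{2} + 42 v}{8} = \frac{645}{16} - \frac{21 v}{4}$)
$o{\left(481,87 \right)} + M{\left(-666 \right)} = \left(\frac{645}{16} - \frac{10101}{4}\right) + \sqrt{52 - 666} = \left(\frac{645}{16} - \frac{10101}{4}\right) + \sqrt{-614} = - \frac{39759}{16} + i \sqrt{614}$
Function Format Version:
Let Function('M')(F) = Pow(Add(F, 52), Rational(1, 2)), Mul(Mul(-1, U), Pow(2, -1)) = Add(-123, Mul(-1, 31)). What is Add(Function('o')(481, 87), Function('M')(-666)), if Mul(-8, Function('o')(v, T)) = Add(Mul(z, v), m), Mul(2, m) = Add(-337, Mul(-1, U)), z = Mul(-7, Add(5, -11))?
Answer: Add(Rational(-39759, 16), Mul(I, Pow(614, Rational(1, 2)))) ≈ Add(-2484.9, Mul(24.779, I))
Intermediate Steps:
U = 308 (U = Mul(-2, Add(-123, Mul(-1, 31))) = Mul(-2, Add(-123, -31)) = Mul(-2, -154) = 308)
z = 42 (z = Mul(-7, -6) = 42)
m = Rational(-645, 2) (m = Mul(Rational(1, 2), Add(-337, Mul(-1, 308))) = Mul(Rational(1, 2), Add(-337, -308)) = Mul(Rational(1, 2), -645) = Rational(-645, 2) ≈ -322.50)
Function('M')(F) = Pow(Add(52, F), Rational(1, 2))
Function('o')(v, T) = Add(Rational(645, 16), Mul(Rational(-21, 4), v)) (Function('o')(v, T) = Mul(Rational(-1, 8), Add(Mul(42, v), Rational(-645, 2))) = Mul(Rational(-1, 8), Add(Rational(-645, 2), Mul(42, v))) = Add(Rational(645, 16), Mul(Rational(-21, 4), v)))
Add(Function('o')(481, 87), Function('M')(-666)) = Add(Add(Rational(645, 16), Mul(Rational(-21, 4), 481)), Pow(Add(52, -666), Rational(1, 2))) = Add(Add(Rational(645, 16), Rational(-10101, 4)), Pow(-614, Rational(1, 2))) = Add(Rational(-39759, 16), Mul(I, Pow(614, Rational(1, 2))))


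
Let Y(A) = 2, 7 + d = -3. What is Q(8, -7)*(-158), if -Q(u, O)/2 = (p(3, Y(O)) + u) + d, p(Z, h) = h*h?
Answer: 632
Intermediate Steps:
d = -10 (d = -7 - 3 = -10)
p(Z, h) = h**2
Q(u, O) = 12 - 2*u (Q(u, O) = -2*((2**2 + u) - 10) = -2*((4 + u) - 10) = -2*(-6 + u) = 12 - 2*u)
Q(8, -7)*(-158) = (12 - 2*8)*(-158) = (12 - 16)*(-158) = -4*(-158) = 632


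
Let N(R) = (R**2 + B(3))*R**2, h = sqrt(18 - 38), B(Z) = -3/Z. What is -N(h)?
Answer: -420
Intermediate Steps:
h = 2*I*sqrt(5) (h = sqrt(-20) = 2*I*sqrt(5) ≈ 4.4721*I)
N(R) = R**2*(-1 + R**2) (N(R) = (R**2 - 3/3)*R**2 = (R**2 - 3*1/3)*R**2 = (R**2 - 1)*R**2 = (-1 + R**2)*R**2 = R**2*(-1 + R**2))
-N(h) = -((2*I*sqrt(5))**4 - (2*I*sqrt(5))**2) = -(400 - 1*(-20)) = -(400 + 20) = -1*420 = -420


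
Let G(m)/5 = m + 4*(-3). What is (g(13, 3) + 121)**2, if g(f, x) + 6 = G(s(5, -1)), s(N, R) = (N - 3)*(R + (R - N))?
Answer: 225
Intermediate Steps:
s(N, R) = (-3 + N)*(-N + 2*R)
G(m) = -60 + 5*m (G(m) = 5*(m + 4*(-3)) = 5*(m - 12) = 5*(-12 + m) = -60 + 5*m)
g(f, x) = -136 (g(f, x) = -6 + (-60 + 5*(-1*5**2 - 6*(-1) + 3*5 + 2*5*(-1))) = -6 + (-60 + 5*(-1*25 + 6 + 15 - 10)) = -6 + (-60 + 5*(-25 + 6 + 15 - 10)) = -6 + (-60 + 5*(-14)) = -6 + (-60 - 70) = -6 - 130 = -136)
(g(13, 3) + 121)**2 = (-136 + 121)**2 = (-15)**2 = 225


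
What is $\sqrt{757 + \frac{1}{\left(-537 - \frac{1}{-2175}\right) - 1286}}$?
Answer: $\frac{\sqrt{743818923359302}}{991256} \approx 27.514$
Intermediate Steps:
$\sqrt{757 + \frac{1}{\left(-537 - \frac{1}{-2175}\right) - 1286}} = \sqrt{757 + \frac{1}{\left(-537 - - \frac{1}{2175}\right) - 1286}} = \sqrt{757 + \frac{1}{\left(-537 + \frac{1}{2175}\right) - 1286}} = \sqrt{757 + \frac{1}{- \frac{1167974}{2175} - 1286}} = \sqrt{757 + \frac{1}{- \frac{3965024}{2175}}} = \sqrt{757 - \frac{2175}{3965024}} = \sqrt{\frac{3001520993}{3965024}} = \frac{\sqrt{743818923359302}}{991256}$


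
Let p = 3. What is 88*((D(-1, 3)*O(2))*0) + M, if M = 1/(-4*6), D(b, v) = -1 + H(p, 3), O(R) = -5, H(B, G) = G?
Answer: -1/24 ≈ -0.041667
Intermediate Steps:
D(b, v) = 2 (D(b, v) = -1 + 3 = 2)
M = -1/24 (M = 1/(-24) = -1/24 ≈ -0.041667)
88*((D(-1, 3)*O(2))*0) + M = 88*((2*(-5))*0) - 1/24 = 88*(-10*0) - 1/24 = 88*0 - 1/24 = 0 - 1/24 = -1/24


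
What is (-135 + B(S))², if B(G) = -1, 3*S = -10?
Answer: 18496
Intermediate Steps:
S = -10/3 (S = (⅓)*(-10) = -10/3 ≈ -3.3333)
(-135 + B(S))² = (-135 - 1)² = (-136)² = 18496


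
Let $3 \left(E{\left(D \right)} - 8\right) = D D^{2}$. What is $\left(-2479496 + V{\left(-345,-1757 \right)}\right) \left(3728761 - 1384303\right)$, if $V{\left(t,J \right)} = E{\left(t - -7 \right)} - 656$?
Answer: $-35991262707344$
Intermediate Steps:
$E{\left(D \right)} = 8 + \frac{D^{3}}{3}$ ($E{\left(D \right)} = 8 + \frac{D D^{2}}{3} = 8 + \frac{D^{3}}{3}$)
$V{\left(t,J \right)} = -648 + \frac{\left(7 + t\right)^{3}}{3}$ ($V{\left(t,J \right)} = \left(8 + \frac{\left(t - -7\right)^{3}}{3}\right) - 656 = \left(8 + \frac{\left(t + 7\right)^{3}}{3}\right) - 656 = \left(8 + \frac{\left(7 + t\right)^{3}}{3}\right) - 656 = -648 + \frac{\left(7 + t\right)^{3}}{3}$)
$\left(-2479496 + V{\left(-345,-1757 \right)}\right) \left(3728761 - 1384303\right) = \left(-2479496 + \left(-648 + \frac{\left(7 - 345\right)^{3}}{3}\right)\right) \left(3728761 - 1384303\right) = \left(-2479496 + \left(-648 + \frac{\left(-338\right)^{3}}{3}\right)\right) 2344458 = \left(-2479496 + \left(-648 + \frac{1}{3} \left(-38614472\right)\right)\right) 2344458 = \left(-2479496 - \frac{38616416}{3}\right) 2344458 = \left(- \frac{46054904}{3}\right) 2344458 = -35991262707344$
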